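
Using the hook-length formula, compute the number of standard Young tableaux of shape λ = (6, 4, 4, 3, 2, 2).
# SYT of shape (6, 4, 4, 3, 2, 2) = 489771360

Hook-length formula: f^λ = n! / Π hook(c), product over all cells c of the Young diagram. For λ = (6, 4, 4, 3, 2, 2), n = 21 boxes. Hook lengths by row (left-to-right, top-to-bottom): [11, 10, 7, 5, 2, 1]; [8, 7, 4, 2]; [7, 6, 3, 1]; [5, 4, 1]; [3, 2]; [2, 1]. Product of hooks = 104315904000. So f^λ = 21! / 104315904000 = 51090942171709440000 / 104315904000 = 489771360.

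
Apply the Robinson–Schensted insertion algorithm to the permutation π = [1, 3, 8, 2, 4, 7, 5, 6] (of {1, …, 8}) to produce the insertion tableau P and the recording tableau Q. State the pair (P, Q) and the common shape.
P = [1, 2, 4, 5, 6] / [3, 7] / [8];  Q = [1, 2, 3, 6, 8] / [4, 5] / [7];  common shape = (5, 2, 1)

Row-insert the values π_1, π_2, … into P one at a time, bumping the leftmost entry strictly greater than the inserted value down to the next row. The recording tableau Q records, in position (i, j), the step at which that cell was added to P.
  Insert 1 (step 1): P = [1];  Q = [1]
  Insert 3 (step 2): P = [1, 3];  Q = [1, 2]
  Insert 8 (step 3): P = [1, 3, 8];  Q = [1, 2, 3]
  Insert 2 (step 4): P = [1, 2, 8] / [3];  Q = [1, 2, 3] / [4]
  Insert 4 (step 5): P = [1, 2, 4] / [3, 8];  Q = [1, 2, 3] / [4, 5]
  Insert 7 (step 6): P = [1, 2, 4, 7] / [3, 8];  Q = [1, 2, 3, 6] / [4, 5]
  Insert 5 (step 7): P = [1, 2, 4, 5] / [3, 7] / [8];  Q = [1, 2, 3, 6] / [4, 5] / [7]
  Insert 6 (step 8): P = [1, 2, 4, 5, 6] / [3, 7] / [8];  Q = [1, 2, 3, 6, 8] / [4, 5] / [7]
Final shape: (5, 2, 1).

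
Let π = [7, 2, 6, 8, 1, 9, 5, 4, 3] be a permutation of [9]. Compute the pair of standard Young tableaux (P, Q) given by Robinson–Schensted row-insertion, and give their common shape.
P = [1, 3, 8, 9] / [2, 4] / [5] / [6] / [7];  Q = [1, 3, 4, 6] / [2, 7] / [5] / [8] / [9];  common shape = (4, 2, 1, 1, 1)

Row-insert the values π_1, π_2, … into P one at a time, bumping the leftmost entry strictly greater than the inserted value down to the next row. The recording tableau Q records, in position (i, j), the step at which that cell was added to P.
  Insert 7 (step 1): P = [7];  Q = [1]
  Insert 2 (step 2): P = [2] / [7];  Q = [1] / [2]
  Insert 6 (step 3): P = [2, 6] / [7];  Q = [1, 3] / [2]
  Insert 8 (step 4): P = [2, 6, 8] / [7];  Q = [1, 3, 4] / [2]
  Insert 1 (step 5): P = [1, 6, 8] / [2] / [7];  Q = [1, 3, 4] / [2] / [5]
  Insert 9 (step 6): P = [1, 6, 8, 9] / [2] / [7];  Q = [1, 3, 4, 6] / [2] / [5]
  Insert 5 (step 7): P = [1, 5, 8, 9] / [2, 6] / [7];  Q = [1, 3, 4, 6] / [2, 7] / [5]
  Insert 4 (step 8): P = [1, 4, 8, 9] / [2, 5] / [6] / [7];  Q = [1, 3, 4, 6] / [2, 7] / [5] / [8]
  Insert 3 (step 9): P = [1, 3, 8, 9] / [2, 4] / [5] / [6] / [7];  Q = [1, 3, 4, 6] / [2, 7] / [5] / [8] / [9]
Final shape: (4, 2, 1, 1, 1).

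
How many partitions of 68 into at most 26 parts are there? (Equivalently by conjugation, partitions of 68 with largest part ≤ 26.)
p(68, parts ≤ 26) = 2828582

Use the recurrence p(n, m) = p(n, m−1) + p(n−m, m): either the largest part is < m (count p(n, m−1)) or the largest part is exactly m (remove one copy of m, count p(n−m, m)). With p(0, ·) = 1 this gives p(68, parts ≤ 26) = 2828582. (By conjugating Young diagrams, this also counts partitions of 68 into at most 26 parts.)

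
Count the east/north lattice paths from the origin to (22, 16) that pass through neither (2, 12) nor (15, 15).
Number of paths = 20998474984

Inclusion–exclusion. Total paths: C(38, 22) = 22239974430. Through P₁: C(14, 2)·C(24, 20) = 966966. Through P₂: C(30, 15)·C(8, 7) = 1240940160. Since P₁ is strictly southwest of P₂, a monotone path through both must visit P₁ then P₂; paths through both = C(14, 2)·C(16, 13)·C(8, 7) = 407680. Avoid both = 22239974430 − 966966 − 1240940160 + 407680 = 20998474984.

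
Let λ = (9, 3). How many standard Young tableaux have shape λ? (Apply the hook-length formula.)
# SYT of shape (9, 3) = 154

Hook-length formula: f^λ = n! / Π hook(c), product over all cells c of the Young diagram. For λ = (9, 3), n = 12 boxes. Hook lengths by row (left-to-right, top-to-bottom): [10, 9, 8, 6, 5, 4, 3, 2, 1]; [3, 2, 1]. Product of hooks = 3110400. So f^λ = 12! / 3110400 = 479001600 / 3110400 = 154.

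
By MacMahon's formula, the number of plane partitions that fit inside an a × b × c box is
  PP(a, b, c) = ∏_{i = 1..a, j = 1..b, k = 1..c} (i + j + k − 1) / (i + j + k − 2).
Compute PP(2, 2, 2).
PP(2, 2, 2) = 20

Evaluate the triple product over i = 1..2, j = 1..2, k = 1..2. The factors are (2/1) · (3/2) · (3/2) · (4/3) · (3/2) · (4/3) · (4/3) · (5/4). The numerators and denominators telescope so the product is an integer; carrying out the multiplication exactly gives PP(2, 2, 2) = 20.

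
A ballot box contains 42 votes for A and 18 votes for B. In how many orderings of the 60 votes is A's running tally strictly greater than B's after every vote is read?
Strict-lead orderings = 370011826296420

Total orderings of the 60 votes with 42 for A: C(60, 42) = 925029565741050. By the Bertrand ballot formula (Cycle Lemma / reflection principle), the number of orderings in which A is strictly ahead of B throughout is (p − q)/(p + q) · C(p + q, p) = (42 − 18)/(42 + 18) · 925029565741050 = 370011826296420.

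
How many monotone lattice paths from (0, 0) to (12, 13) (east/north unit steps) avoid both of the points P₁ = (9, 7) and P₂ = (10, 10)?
Number of paths = 2849380

Inclusion–exclusion. Total paths: C(25, 12) = 5200300. Through P₁: C(16, 9)·C(9, 3) = 960960. Through P₂: C(20, 10)·C(5, 2) = 1847560. Since P₁ is strictly southwest of P₂, a monotone path through both must visit P₁ then P₂; paths through both = C(16, 9)·C(4, 1)·C(5, 2) = 457600. Avoid both = 5200300 − 960960 − 1847560 + 457600 = 2849380.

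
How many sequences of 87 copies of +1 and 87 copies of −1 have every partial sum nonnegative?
C_87 = 16435314834665426797069144960762886143367590394940

These ballot sequences are counted by the Catalan number C_n = (1/(n + 1)) · C(2n, n). For n = 87: C_87 = (1/88) · C(174, 87) = 1446307705450557558142084756547133980616347954754720/88 = 16435314834665426797069144960762886143367590394940.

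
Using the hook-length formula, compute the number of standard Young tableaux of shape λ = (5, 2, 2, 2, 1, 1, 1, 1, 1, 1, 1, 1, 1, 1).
# SYT of shape (5, 2, 2, 2, 1, 1, 1, 1, 1, 1, 1, 1, 1, 1) = 1421200

Hook-length formula: f^λ = n! / Π hook(c), product over all cells c of the Young diagram. For λ = (5, 2, 2, 2, 1, 1, 1, 1, 1, 1, 1, 1, 1, 1), n = 21 boxes. Hook lengths by row (left-to-right, top-to-bottom): [18, 7, 3, 2, 1]; [14, 3]; [13, 2]; [12, 1]; [10]; [9]; [8]; [7]; [6]; [5]; [4]; [3]; [2]; [1]. Product of hooks = 35949157171200. So f^λ = 21! / 35949157171200 = 51090942171709440000 / 35949157171200 = 1421200.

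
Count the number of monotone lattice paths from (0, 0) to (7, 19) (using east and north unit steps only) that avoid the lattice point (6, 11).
Number of paths = 546416

Total paths from (0, 0) to (7, 19): C(26, 7) = 657800. Paths through (6, 11): (paths (0, 0) → (6, 11)) × (paths (6, 11) → (7, 19)) = C(17, 6) · C(9, 1) = 12376 · 9 = 111384. Avoidance count = 657800 − 111384 = 546416.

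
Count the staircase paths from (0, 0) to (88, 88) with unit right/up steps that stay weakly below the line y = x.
C_88 = 64633260585762914370496637486146181462681535261000

These NE paths below the diagonal are counted by the Catalan number C_n = (1/(n + 1)) · C(2n, n). For n = 88: C_88 = (1/89) · C(176, 88) = 5752360192132899378974200736267010150178656638229000/89 = 64633260585762914370496637486146181462681535261000.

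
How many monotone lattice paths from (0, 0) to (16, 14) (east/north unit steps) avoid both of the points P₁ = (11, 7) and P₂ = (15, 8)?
Number of paths = 117899709

Inclusion–exclusion. Total paths: C(30, 16) = 145422675. Through P₁: C(18, 11)·C(12, 5) = 25204608. Through P₂: C(23, 15)·C(7, 1) = 3432198. Since P₁ is strictly southwest of P₂, a monotone path through both must visit P₁ then P₂; paths through both = C(18, 11)·C(5, 4)·C(7, 1) = 1113840. Avoid both = 145422675 − 25204608 − 3432198 + 1113840 = 117899709.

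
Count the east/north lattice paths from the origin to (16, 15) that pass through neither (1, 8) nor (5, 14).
Number of paths = 298888443

Inclusion–exclusion. Total paths: C(31, 16) = 300540195. Through P₁: C(9, 1)·C(22, 15) = 1534896. Through P₂: C(19, 5)·C(12, 11) = 139536. Since P₁ is strictly southwest of P₂, a monotone path through both must visit P₁ then P₂; paths through both = C(9, 1)·C(10, 4)·C(12, 11) = 22680. Avoid both = 300540195 − 1534896 − 139536 + 22680 = 298888443.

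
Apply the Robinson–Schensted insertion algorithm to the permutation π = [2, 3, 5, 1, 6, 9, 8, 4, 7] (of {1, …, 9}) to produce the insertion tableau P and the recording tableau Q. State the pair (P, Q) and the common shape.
P = [1, 3, 4, 6, 7] / [2, 5, 8] / [9];  Q = [1, 2, 3, 5, 6] / [4, 7, 9] / [8];  common shape = (5, 3, 1)

Row-insert the values π_1, π_2, … into P one at a time, bumping the leftmost entry strictly greater than the inserted value down to the next row. The recording tableau Q records, in position (i, j), the step at which that cell was added to P.
  Insert 2 (step 1): P = [2];  Q = [1]
  Insert 3 (step 2): P = [2, 3];  Q = [1, 2]
  Insert 5 (step 3): P = [2, 3, 5];  Q = [1, 2, 3]
  Insert 1 (step 4): P = [1, 3, 5] / [2];  Q = [1, 2, 3] / [4]
  Insert 6 (step 5): P = [1, 3, 5, 6] / [2];  Q = [1, 2, 3, 5] / [4]
  Insert 9 (step 6): P = [1, 3, 5, 6, 9] / [2];  Q = [1, 2, 3, 5, 6] / [4]
  Insert 8 (step 7): P = [1, 3, 5, 6, 8] / [2, 9];  Q = [1, 2, 3, 5, 6] / [4, 7]
  Insert 4 (step 8): P = [1, 3, 4, 6, 8] / [2, 5] / [9];  Q = [1, 2, 3, 5, 6] / [4, 7] / [8]
  Insert 7 (step 9): P = [1, 3, 4, 6, 7] / [2, 5, 8] / [9];  Q = [1, 2, 3, 5, 6] / [4, 7, 9] / [8]
Final shape: (5, 3, 1).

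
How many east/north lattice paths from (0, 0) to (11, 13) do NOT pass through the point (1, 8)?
Number of paths = 2469117

Total paths from (0, 0) to (11, 13): C(24, 11) = 2496144. Paths through (1, 8): (paths (0, 0) → (1, 8)) × (paths (1, 8) → (11, 13)) = C(9, 1) · C(15, 10) = 9 · 3003 = 27027. Avoidance count = 2496144 − 27027 = 2469117.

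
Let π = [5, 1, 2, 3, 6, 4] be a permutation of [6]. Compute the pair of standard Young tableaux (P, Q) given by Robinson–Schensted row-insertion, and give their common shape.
P = [1, 2, 3, 4] / [5, 6];  Q = [1, 3, 4, 5] / [2, 6];  common shape = (4, 2)

Row-insert the values π_1, π_2, … into P one at a time, bumping the leftmost entry strictly greater than the inserted value down to the next row. The recording tableau Q records, in position (i, j), the step at which that cell was added to P.
  Insert 5 (step 1): P = [5];  Q = [1]
  Insert 1 (step 2): P = [1] / [5];  Q = [1] / [2]
  Insert 2 (step 3): P = [1, 2] / [5];  Q = [1, 3] / [2]
  Insert 3 (step 4): P = [1, 2, 3] / [5];  Q = [1, 3, 4] / [2]
  Insert 6 (step 5): P = [1, 2, 3, 6] / [5];  Q = [1, 3, 4, 5] / [2]
  Insert 4 (step 6): P = [1, 2, 3, 4] / [5, 6];  Q = [1, 3, 4, 5] / [2, 6]
Final shape: (4, 2).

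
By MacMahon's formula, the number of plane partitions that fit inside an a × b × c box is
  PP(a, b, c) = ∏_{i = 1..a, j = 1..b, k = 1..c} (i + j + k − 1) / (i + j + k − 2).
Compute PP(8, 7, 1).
PP(8, 7, 1) = 6435

Evaluate the triple product over i = 1..8, j = 1..7, k = 1..1. The factors are (2/1) · (3/2) · (4/3) · (5/4) · (6/5) · (7/6) · (8/7) · (3/2) · … (56 factors total). The numerators and denominators telescope so the product is an integer; carrying out the multiplication exactly gives PP(8, 7, 1) = 6435.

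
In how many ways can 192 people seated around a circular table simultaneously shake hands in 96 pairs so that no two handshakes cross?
C_96 = 3721443204405954385563870541379246659709506697378694300

These noncrossing handshakes are counted by the Catalan number C_n = (1/(n + 1)) · C(2n, n). For n = 96: C_96 = (1/97) · C(192, 96) = 360979990827377575399695442513786925991822149645733347100/97 = 3721443204405954385563870541379246659709506697378694300.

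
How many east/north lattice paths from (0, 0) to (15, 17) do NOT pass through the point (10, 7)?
Number of paths = 507320376

Total paths from (0, 0) to (15, 17): C(32, 15) = 565722720. Paths through (10, 7): (paths (0, 0) → (10, 7)) × (paths (10, 7) → (15, 17)) = C(17, 10) · C(15, 5) = 19448 · 3003 = 58402344. Avoidance count = 565722720 − 58402344 = 507320376.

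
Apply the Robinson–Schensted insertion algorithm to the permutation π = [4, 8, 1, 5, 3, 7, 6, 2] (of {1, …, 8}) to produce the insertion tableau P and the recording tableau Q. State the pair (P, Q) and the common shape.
P = [1, 2, 6] / [3, 5, 7] / [4] / [8];  Q = [1, 2, 6] / [3, 4, 7] / [5] / [8];  common shape = (3, 3, 1, 1)

Row-insert the values π_1, π_2, … into P one at a time, bumping the leftmost entry strictly greater than the inserted value down to the next row. The recording tableau Q records, in position (i, j), the step at which that cell was added to P.
  Insert 4 (step 1): P = [4];  Q = [1]
  Insert 8 (step 2): P = [4, 8];  Q = [1, 2]
  Insert 1 (step 3): P = [1, 8] / [4];  Q = [1, 2] / [3]
  Insert 5 (step 4): P = [1, 5] / [4, 8];  Q = [1, 2] / [3, 4]
  Insert 3 (step 5): P = [1, 3] / [4, 5] / [8];  Q = [1, 2] / [3, 4] / [5]
  Insert 7 (step 6): P = [1, 3, 7] / [4, 5] / [8];  Q = [1, 2, 6] / [3, 4] / [5]
  Insert 6 (step 7): P = [1, 3, 6] / [4, 5, 7] / [8];  Q = [1, 2, 6] / [3, 4, 7] / [5]
  Insert 2 (step 8): P = [1, 2, 6] / [3, 5, 7] / [4] / [8];  Q = [1, 2, 6] / [3, 4, 7] / [5] / [8]
Final shape: (3, 3, 1, 1).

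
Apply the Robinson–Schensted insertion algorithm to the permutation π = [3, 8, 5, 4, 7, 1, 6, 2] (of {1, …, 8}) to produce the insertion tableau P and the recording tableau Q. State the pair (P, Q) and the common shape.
P = [1, 2, 6] / [3, 4] / [5, 7] / [8];  Q = [1, 2, 5] / [3, 7] / [4, 8] / [6];  common shape = (3, 2, 2, 1)

Row-insert the values π_1, π_2, … into P one at a time, bumping the leftmost entry strictly greater than the inserted value down to the next row. The recording tableau Q records, in position (i, j), the step at which that cell was added to P.
  Insert 3 (step 1): P = [3];  Q = [1]
  Insert 8 (step 2): P = [3, 8];  Q = [1, 2]
  Insert 5 (step 3): P = [3, 5] / [8];  Q = [1, 2] / [3]
  Insert 4 (step 4): P = [3, 4] / [5] / [8];  Q = [1, 2] / [3] / [4]
  Insert 7 (step 5): P = [3, 4, 7] / [5] / [8];  Q = [1, 2, 5] / [3] / [4]
  Insert 1 (step 6): P = [1, 4, 7] / [3] / [5] / [8];  Q = [1, 2, 5] / [3] / [4] / [6]
  Insert 6 (step 7): P = [1, 4, 6] / [3, 7] / [5] / [8];  Q = [1, 2, 5] / [3, 7] / [4] / [6]
  Insert 2 (step 8): P = [1, 2, 6] / [3, 4] / [5, 7] / [8];  Q = [1, 2, 5] / [3, 7] / [4, 8] / [6]
Final shape: (3, 2, 2, 1).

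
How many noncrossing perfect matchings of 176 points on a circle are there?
C_88 = 64633260585762914370496637486146181462681535261000

These noncrossing handshakes are counted by the Catalan number C_n = (1/(n + 1)) · C(2n, n). For n = 88: C_88 = (1/89) · C(176, 88) = 5752360192132899378974200736267010150178656638229000/89 = 64633260585762914370496637486146181462681535261000.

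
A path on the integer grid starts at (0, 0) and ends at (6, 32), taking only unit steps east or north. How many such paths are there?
Number of paths = 2760681

A monotone lattice path from (0, 0) to (6, 32) consists of 6 east steps and 32 north steps in some order, so it is determined by which 6 of the 38 steps are east. The count is C(38, 6) = 2760681.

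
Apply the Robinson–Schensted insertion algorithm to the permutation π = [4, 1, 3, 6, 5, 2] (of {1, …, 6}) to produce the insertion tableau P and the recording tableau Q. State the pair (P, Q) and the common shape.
P = [1, 2, 5] / [3, 6] / [4];  Q = [1, 3, 4] / [2, 5] / [6];  common shape = (3, 2, 1)

Row-insert the values π_1, π_2, … into P one at a time, bumping the leftmost entry strictly greater than the inserted value down to the next row. The recording tableau Q records, in position (i, j), the step at which that cell was added to P.
  Insert 4 (step 1): P = [4];  Q = [1]
  Insert 1 (step 2): P = [1] / [4];  Q = [1] / [2]
  Insert 3 (step 3): P = [1, 3] / [4];  Q = [1, 3] / [2]
  Insert 6 (step 4): P = [1, 3, 6] / [4];  Q = [1, 3, 4] / [2]
  Insert 5 (step 5): P = [1, 3, 5] / [4, 6];  Q = [1, 3, 4] / [2, 5]
  Insert 2 (step 6): P = [1, 2, 5] / [3, 6] / [4];  Q = [1, 3, 4] / [2, 5] / [6]
Final shape: (3, 2, 1).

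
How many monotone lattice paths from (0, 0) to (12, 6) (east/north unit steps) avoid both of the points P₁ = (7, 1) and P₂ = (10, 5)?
Number of paths = 8379

Inclusion–exclusion. Total paths: C(18, 12) = 18564. Through P₁: C(8, 7)·C(10, 5) = 2016. Through P₂: C(15, 10)·C(3, 2) = 9009. Since P₁ is strictly southwest of P₂, a monotone path through both must visit P₁ then P₂; paths through both = C(8, 7)·C(7, 3)·C(3, 2) = 840. Avoid both = 18564 − 2016 − 9009 + 840 = 8379.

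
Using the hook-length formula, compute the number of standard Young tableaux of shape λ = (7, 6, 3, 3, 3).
# SYT of shape (7, 6, 3, 3, 3) = 724243520

Hook-length formula: f^λ = n! / Π hook(c), product over all cells c of the Young diagram. For λ = (7, 6, 3, 3, 3), n = 22 boxes. Hook lengths by row (left-to-right, top-to-bottom): [11, 10, 9, 5, 4, 3, 1]; [9, 8, 7, 3, 2, 1]; [5, 4, 3]; [4, 3, 2]; [3, 2, 1]. Product of hooks = 1551965184000. So f^λ = 22! / 1551965184000 = 1124000727777607680000 / 1551965184000 = 724243520.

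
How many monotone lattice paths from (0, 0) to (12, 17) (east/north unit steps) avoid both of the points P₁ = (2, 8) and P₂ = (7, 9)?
Number of paths = 33363135

Inclusion–exclusion. Total paths: C(29, 12) = 51895935. Through P₁: C(10, 2)·C(19, 10) = 4157010. Through P₂: C(16, 7)·C(13, 5) = 14723280. Since P₁ is strictly southwest of P₂, a monotone path through both must visit P₁ then P₂; paths through both = C(10, 2)·C(6, 5)·C(13, 5) = 347490. Avoid both = 51895935 − 4157010 − 14723280 + 347490 = 33363135.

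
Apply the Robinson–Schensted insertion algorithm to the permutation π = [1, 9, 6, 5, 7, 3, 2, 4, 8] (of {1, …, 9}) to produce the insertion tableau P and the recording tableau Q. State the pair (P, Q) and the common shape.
P = [1, 2, 4, 8] / [3, 7] / [5] / [6] / [9];  Q = [1, 2, 5, 9] / [3, 8] / [4] / [6] / [7];  common shape = (4, 2, 1, 1, 1)

Row-insert the values π_1, π_2, … into P one at a time, bumping the leftmost entry strictly greater than the inserted value down to the next row. The recording tableau Q records, in position (i, j), the step at which that cell was added to P.
  Insert 1 (step 1): P = [1];  Q = [1]
  Insert 9 (step 2): P = [1, 9];  Q = [1, 2]
  Insert 6 (step 3): P = [1, 6] / [9];  Q = [1, 2] / [3]
  Insert 5 (step 4): P = [1, 5] / [6] / [9];  Q = [1, 2] / [3] / [4]
  Insert 7 (step 5): P = [1, 5, 7] / [6] / [9];  Q = [1, 2, 5] / [3] / [4]
  Insert 3 (step 6): P = [1, 3, 7] / [5] / [6] / [9];  Q = [1, 2, 5] / [3] / [4] / [6]
  Insert 2 (step 7): P = [1, 2, 7] / [3] / [5] / [6] / [9];  Q = [1, 2, 5] / [3] / [4] / [6] / [7]
  Insert 4 (step 8): P = [1, 2, 4] / [3, 7] / [5] / [6] / [9];  Q = [1, 2, 5] / [3, 8] / [4] / [6] / [7]
  Insert 8 (step 9): P = [1, 2, 4, 8] / [3, 7] / [5] / [6] / [9];  Q = [1, 2, 5, 9] / [3, 8] / [4] / [6] / [7]
Final shape: (4, 2, 1, 1, 1).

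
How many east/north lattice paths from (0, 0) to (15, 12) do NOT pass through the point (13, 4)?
Number of paths = 17276760

Total paths from (0, 0) to (15, 12): C(27, 15) = 17383860. Paths through (13, 4): (paths (0, 0) → (13, 4)) × (paths (13, 4) → (15, 12)) = C(17, 13) · C(10, 2) = 2380 · 45 = 107100. Avoidance count = 17383860 − 107100 = 17276760.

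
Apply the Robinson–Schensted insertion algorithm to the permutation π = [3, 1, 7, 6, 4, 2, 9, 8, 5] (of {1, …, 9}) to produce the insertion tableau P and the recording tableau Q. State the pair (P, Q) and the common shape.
P = [1, 2, 5] / [3, 4, 8] / [6, 9] / [7];  Q = [1, 3, 7] / [2, 4, 8] / [5, 9] / [6];  common shape = (3, 3, 2, 1)

Row-insert the values π_1, π_2, … into P one at a time, bumping the leftmost entry strictly greater than the inserted value down to the next row. The recording tableau Q records, in position (i, j), the step at which that cell was added to P.
  Insert 3 (step 1): P = [3];  Q = [1]
  Insert 1 (step 2): P = [1] / [3];  Q = [1] / [2]
  Insert 7 (step 3): P = [1, 7] / [3];  Q = [1, 3] / [2]
  Insert 6 (step 4): P = [1, 6] / [3, 7];  Q = [1, 3] / [2, 4]
  Insert 4 (step 5): P = [1, 4] / [3, 6] / [7];  Q = [1, 3] / [2, 4] / [5]
  Insert 2 (step 6): P = [1, 2] / [3, 4] / [6] / [7];  Q = [1, 3] / [2, 4] / [5] / [6]
  Insert 9 (step 7): P = [1, 2, 9] / [3, 4] / [6] / [7];  Q = [1, 3, 7] / [2, 4] / [5] / [6]
  Insert 8 (step 8): P = [1, 2, 8] / [3, 4, 9] / [6] / [7];  Q = [1, 3, 7] / [2, 4, 8] / [5] / [6]
  Insert 5 (step 9): P = [1, 2, 5] / [3, 4, 8] / [6, 9] / [7];  Q = [1, 3, 7] / [2, 4, 8] / [5, 9] / [6]
Final shape: (3, 3, 2, 1).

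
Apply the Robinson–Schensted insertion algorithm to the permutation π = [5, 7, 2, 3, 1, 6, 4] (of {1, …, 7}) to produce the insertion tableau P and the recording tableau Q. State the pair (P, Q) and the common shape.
P = [1, 3, 4] / [2, 6] / [5, 7];  Q = [1, 2, 6] / [3, 4] / [5, 7];  common shape = (3, 2, 2)

Row-insert the values π_1, π_2, … into P one at a time, bumping the leftmost entry strictly greater than the inserted value down to the next row. The recording tableau Q records, in position (i, j), the step at which that cell was added to P.
  Insert 5 (step 1): P = [5];  Q = [1]
  Insert 7 (step 2): P = [5, 7];  Q = [1, 2]
  Insert 2 (step 3): P = [2, 7] / [5];  Q = [1, 2] / [3]
  Insert 3 (step 4): P = [2, 3] / [5, 7];  Q = [1, 2] / [3, 4]
  Insert 1 (step 5): P = [1, 3] / [2, 7] / [5];  Q = [1, 2] / [3, 4] / [5]
  Insert 6 (step 6): P = [1, 3, 6] / [2, 7] / [5];  Q = [1, 2, 6] / [3, 4] / [5]
  Insert 4 (step 7): P = [1, 3, 4] / [2, 6] / [5, 7];  Q = [1, 2, 6] / [3, 4] / [5, 7]
Final shape: (3, 2, 2).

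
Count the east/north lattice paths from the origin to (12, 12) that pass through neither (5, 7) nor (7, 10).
Number of paths = 1834804

Inclusion–exclusion. Total paths: C(24, 12) = 2704156. Through P₁: C(12, 5)·C(12, 7) = 627264. Through P₂: C(17, 7)·C(7, 5) = 408408. Since P₁ is strictly southwest of P₂, a monotone path through both must visit P₁ then P₂; paths through both = C(12, 5)·C(5, 2)·C(7, 5) = 166320. Avoid both = 2704156 − 627264 − 408408 + 166320 = 1834804.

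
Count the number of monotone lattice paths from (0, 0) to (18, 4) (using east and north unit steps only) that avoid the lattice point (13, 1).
Number of paths = 6531

Total paths from (0, 0) to (18, 4): C(22, 18) = 7315. Paths through (13, 1): (paths (0, 0) → (13, 1)) × (paths (13, 1) → (18, 4)) = C(14, 13) · C(8, 5) = 14 · 56 = 784. Avoidance count = 7315 − 784 = 6531.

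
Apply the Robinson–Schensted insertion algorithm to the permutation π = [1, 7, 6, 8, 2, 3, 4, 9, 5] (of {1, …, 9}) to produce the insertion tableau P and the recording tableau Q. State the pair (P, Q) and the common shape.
P = [1, 2, 3, 4, 5] / [6, 8, 9] / [7];  Q = [1, 2, 4, 7, 8] / [3, 6, 9] / [5];  common shape = (5, 3, 1)

Row-insert the values π_1, π_2, … into P one at a time, bumping the leftmost entry strictly greater than the inserted value down to the next row. The recording tableau Q records, in position (i, j), the step at which that cell was added to P.
  Insert 1 (step 1): P = [1];  Q = [1]
  Insert 7 (step 2): P = [1, 7];  Q = [1, 2]
  Insert 6 (step 3): P = [1, 6] / [7];  Q = [1, 2] / [3]
  Insert 8 (step 4): P = [1, 6, 8] / [7];  Q = [1, 2, 4] / [3]
  Insert 2 (step 5): P = [1, 2, 8] / [6] / [7];  Q = [1, 2, 4] / [3] / [5]
  Insert 3 (step 6): P = [1, 2, 3] / [6, 8] / [7];  Q = [1, 2, 4] / [3, 6] / [5]
  Insert 4 (step 7): P = [1, 2, 3, 4] / [6, 8] / [7];  Q = [1, 2, 4, 7] / [3, 6] / [5]
  Insert 9 (step 8): P = [1, 2, 3, 4, 9] / [6, 8] / [7];  Q = [1, 2, 4, 7, 8] / [3, 6] / [5]
  Insert 5 (step 9): P = [1, 2, 3, 4, 5] / [6, 8, 9] / [7];  Q = [1, 2, 4, 7, 8] / [3, 6, 9] / [5]
Final shape: (5, 3, 1).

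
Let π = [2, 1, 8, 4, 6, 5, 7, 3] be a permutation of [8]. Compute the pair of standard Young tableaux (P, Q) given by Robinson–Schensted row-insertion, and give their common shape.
P = [1, 3, 5, 7] / [2, 4] / [6] / [8];  Q = [1, 3, 5, 7] / [2, 4] / [6] / [8];  common shape = (4, 2, 1, 1)

Row-insert the values π_1, π_2, … into P one at a time, bumping the leftmost entry strictly greater than the inserted value down to the next row. The recording tableau Q records, in position (i, j), the step at which that cell was added to P.
  Insert 2 (step 1): P = [2];  Q = [1]
  Insert 1 (step 2): P = [1] / [2];  Q = [1] / [2]
  Insert 8 (step 3): P = [1, 8] / [2];  Q = [1, 3] / [2]
  Insert 4 (step 4): P = [1, 4] / [2, 8];  Q = [1, 3] / [2, 4]
  Insert 6 (step 5): P = [1, 4, 6] / [2, 8];  Q = [1, 3, 5] / [2, 4]
  Insert 5 (step 6): P = [1, 4, 5] / [2, 6] / [8];  Q = [1, 3, 5] / [2, 4] / [6]
  Insert 7 (step 7): P = [1, 4, 5, 7] / [2, 6] / [8];  Q = [1, 3, 5, 7] / [2, 4] / [6]
  Insert 3 (step 8): P = [1, 3, 5, 7] / [2, 4] / [6] / [8];  Q = [1, 3, 5, 7] / [2, 4] / [6] / [8]
Final shape: (4, 2, 1, 1).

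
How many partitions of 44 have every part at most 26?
p(44, parts ≤ 26) = 73963

Use the recurrence p(n, m) = p(n, m−1) + p(n−m, m): either the largest part is < m (count p(n, m−1)) or the largest part is exactly m (remove one copy of m, count p(n−m, m)). With p(0, ·) = 1 this gives p(44, parts ≤ 26) = 73963. (By conjugating Young diagrams, this also counts partitions of 44 into at most 26 parts.)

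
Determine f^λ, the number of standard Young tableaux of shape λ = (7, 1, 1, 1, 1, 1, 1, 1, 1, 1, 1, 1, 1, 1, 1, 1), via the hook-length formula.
# SYT of shape (7, 1, 1, 1, 1, 1, 1, 1, 1, 1, 1, 1, 1, 1, 1, 1) = 54264

Hook-length formula: f^λ = n! / Π hook(c), product over all cells c of the Young diagram. For λ = (7, 1, 1, 1, 1, 1, 1, 1, 1, 1, 1, 1, 1, 1, 1, 1), n = 22 boxes. Hook lengths by row (left-to-right, top-to-bottom): [22, 6, 5, 4, 3, 2, 1]; [15]; [14]; [13]; [12]; [11]; [10]; [9]; [8]; [7]; [6]; [5]; [4]; [3]; [2]; [1]. Product of hooks = 20713561989120000. So f^λ = 22! / 20713561989120000 = 1124000727777607680000 / 20713561989120000 = 54264.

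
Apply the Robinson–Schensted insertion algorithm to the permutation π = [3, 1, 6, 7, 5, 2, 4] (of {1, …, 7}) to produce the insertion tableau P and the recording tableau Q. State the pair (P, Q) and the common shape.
P = [1, 2, 4] / [3, 5, 7] / [6];  Q = [1, 3, 4] / [2, 5, 7] / [6];  common shape = (3, 3, 1)

Row-insert the values π_1, π_2, … into P one at a time, bumping the leftmost entry strictly greater than the inserted value down to the next row. The recording tableau Q records, in position (i, j), the step at which that cell was added to P.
  Insert 3 (step 1): P = [3];  Q = [1]
  Insert 1 (step 2): P = [1] / [3];  Q = [1] / [2]
  Insert 6 (step 3): P = [1, 6] / [3];  Q = [1, 3] / [2]
  Insert 7 (step 4): P = [1, 6, 7] / [3];  Q = [1, 3, 4] / [2]
  Insert 5 (step 5): P = [1, 5, 7] / [3, 6];  Q = [1, 3, 4] / [2, 5]
  Insert 2 (step 6): P = [1, 2, 7] / [3, 5] / [6];  Q = [1, 3, 4] / [2, 5] / [6]
  Insert 4 (step 7): P = [1, 2, 4] / [3, 5, 7] / [6];  Q = [1, 3, 4] / [2, 5, 7] / [6]
Final shape: (3, 3, 1).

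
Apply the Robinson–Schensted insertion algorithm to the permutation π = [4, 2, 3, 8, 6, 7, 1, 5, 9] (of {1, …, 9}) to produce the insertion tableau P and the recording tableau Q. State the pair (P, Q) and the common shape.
P = [1, 3, 5, 7, 9] / [2, 6] / [4, 8];  Q = [1, 3, 4, 6, 9] / [2, 5] / [7, 8];  common shape = (5, 2, 2)

Row-insert the values π_1, π_2, … into P one at a time, bumping the leftmost entry strictly greater than the inserted value down to the next row. The recording tableau Q records, in position (i, j), the step at which that cell was added to P.
  Insert 4 (step 1): P = [4];  Q = [1]
  Insert 2 (step 2): P = [2] / [4];  Q = [1] / [2]
  Insert 3 (step 3): P = [2, 3] / [4];  Q = [1, 3] / [2]
  Insert 8 (step 4): P = [2, 3, 8] / [4];  Q = [1, 3, 4] / [2]
  Insert 6 (step 5): P = [2, 3, 6] / [4, 8];  Q = [1, 3, 4] / [2, 5]
  Insert 7 (step 6): P = [2, 3, 6, 7] / [4, 8];  Q = [1, 3, 4, 6] / [2, 5]
  Insert 1 (step 7): P = [1, 3, 6, 7] / [2, 8] / [4];  Q = [1, 3, 4, 6] / [2, 5] / [7]
  Insert 5 (step 8): P = [1, 3, 5, 7] / [2, 6] / [4, 8];  Q = [1, 3, 4, 6] / [2, 5] / [7, 8]
  Insert 9 (step 9): P = [1, 3, 5, 7, 9] / [2, 6] / [4, 8];  Q = [1, 3, 4, 6, 9] / [2, 5] / [7, 8]
Final shape: (5, 2, 2).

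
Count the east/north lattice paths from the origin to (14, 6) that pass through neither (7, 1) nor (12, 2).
Number of paths = 31779

Inclusion–exclusion. Total paths: C(20, 14) = 38760. Through P₁: C(8, 7)·C(12, 7) = 6336. Through P₂: C(14, 12)·C(6, 2) = 1365. Since P₁ is strictly southwest of P₂, a monotone path through both must visit P₁ then P₂; paths through both = C(8, 7)·C(6, 5)·C(6, 2) = 720. Avoid both = 38760 − 6336 − 1365 + 720 = 31779.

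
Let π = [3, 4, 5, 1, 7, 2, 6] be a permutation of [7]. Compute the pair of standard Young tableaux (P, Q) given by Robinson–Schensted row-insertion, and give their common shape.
P = [1, 2, 5, 6] / [3, 4, 7];  Q = [1, 2, 3, 5] / [4, 6, 7];  common shape = (4, 3)

Row-insert the values π_1, π_2, … into P one at a time, bumping the leftmost entry strictly greater than the inserted value down to the next row. The recording tableau Q records, in position (i, j), the step at which that cell was added to P.
  Insert 3 (step 1): P = [3];  Q = [1]
  Insert 4 (step 2): P = [3, 4];  Q = [1, 2]
  Insert 5 (step 3): P = [3, 4, 5];  Q = [1, 2, 3]
  Insert 1 (step 4): P = [1, 4, 5] / [3];  Q = [1, 2, 3] / [4]
  Insert 7 (step 5): P = [1, 4, 5, 7] / [3];  Q = [1, 2, 3, 5] / [4]
  Insert 2 (step 6): P = [1, 2, 5, 7] / [3, 4];  Q = [1, 2, 3, 5] / [4, 6]
  Insert 6 (step 7): P = [1, 2, 5, 6] / [3, 4, 7];  Q = [1, 2, 3, 5] / [4, 6, 7]
Final shape: (4, 3).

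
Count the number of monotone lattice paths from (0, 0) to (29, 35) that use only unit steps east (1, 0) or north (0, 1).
Number of paths = 1388818294740297792

A monotone lattice path from (0, 0) to (29, 35) consists of 29 east steps and 35 north steps in some order, so it is determined by which 29 of the 64 steps are east. The count is C(64, 29) = 1388818294740297792.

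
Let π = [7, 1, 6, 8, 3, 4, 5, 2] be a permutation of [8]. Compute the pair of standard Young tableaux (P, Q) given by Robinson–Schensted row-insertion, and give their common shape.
P = [1, 2, 4, 5] / [3, 8] / [6] / [7];  Q = [1, 3, 4, 7] / [2, 6] / [5] / [8];  common shape = (4, 2, 1, 1)

Row-insert the values π_1, π_2, … into P one at a time, bumping the leftmost entry strictly greater than the inserted value down to the next row. The recording tableau Q records, in position (i, j), the step at which that cell was added to P.
  Insert 7 (step 1): P = [7];  Q = [1]
  Insert 1 (step 2): P = [1] / [7];  Q = [1] / [2]
  Insert 6 (step 3): P = [1, 6] / [7];  Q = [1, 3] / [2]
  Insert 8 (step 4): P = [1, 6, 8] / [7];  Q = [1, 3, 4] / [2]
  Insert 3 (step 5): P = [1, 3, 8] / [6] / [7];  Q = [1, 3, 4] / [2] / [5]
  Insert 4 (step 6): P = [1, 3, 4] / [6, 8] / [7];  Q = [1, 3, 4] / [2, 6] / [5]
  Insert 5 (step 7): P = [1, 3, 4, 5] / [6, 8] / [7];  Q = [1, 3, 4, 7] / [2, 6] / [5]
  Insert 2 (step 8): P = [1, 2, 4, 5] / [3, 8] / [6] / [7];  Q = [1, 3, 4, 7] / [2, 6] / [5] / [8]
Final shape: (4, 2, 1, 1).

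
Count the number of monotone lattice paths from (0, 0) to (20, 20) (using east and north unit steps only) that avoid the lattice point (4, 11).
Number of paths = 135057867945

Total paths from (0, 0) to (20, 20): C(40, 20) = 137846528820. Paths through (4, 11): (paths (0, 0) → (4, 11)) × (paths (4, 11) → (20, 20)) = C(15, 4) · C(25, 16) = 1365 · 2042975 = 2788660875. Avoidance count = 137846528820 − 2788660875 = 135057867945.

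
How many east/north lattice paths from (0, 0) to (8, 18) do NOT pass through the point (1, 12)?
Number of paths = 1539967

Total paths from (0, 0) to (8, 18): C(26, 8) = 1562275. Paths through (1, 12): (paths (0, 0) → (1, 12)) × (paths (1, 12) → (8, 18)) = C(13, 1) · C(13, 7) = 13 · 1716 = 22308. Avoidance count = 1562275 − 22308 = 1539967.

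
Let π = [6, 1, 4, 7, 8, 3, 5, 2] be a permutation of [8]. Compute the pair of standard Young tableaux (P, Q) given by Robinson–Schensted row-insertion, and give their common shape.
P = [1, 2, 5, 8] / [3, 7] / [4] / [6];  Q = [1, 3, 4, 5] / [2, 7] / [6] / [8];  common shape = (4, 2, 1, 1)

Row-insert the values π_1, π_2, … into P one at a time, bumping the leftmost entry strictly greater than the inserted value down to the next row. The recording tableau Q records, in position (i, j), the step at which that cell was added to P.
  Insert 6 (step 1): P = [6];  Q = [1]
  Insert 1 (step 2): P = [1] / [6];  Q = [1] / [2]
  Insert 4 (step 3): P = [1, 4] / [6];  Q = [1, 3] / [2]
  Insert 7 (step 4): P = [1, 4, 7] / [6];  Q = [1, 3, 4] / [2]
  Insert 8 (step 5): P = [1, 4, 7, 8] / [6];  Q = [1, 3, 4, 5] / [2]
  Insert 3 (step 6): P = [1, 3, 7, 8] / [4] / [6];  Q = [1, 3, 4, 5] / [2] / [6]
  Insert 5 (step 7): P = [1, 3, 5, 8] / [4, 7] / [6];  Q = [1, 3, 4, 5] / [2, 7] / [6]
  Insert 2 (step 8): P = [1, 2, 5, 8] / [3, 7] / [4] / [6];  Q = [1, 3, 4, 5] / [2, 7] / [6] / [8]
Final shape: (4, 2, 1, 1).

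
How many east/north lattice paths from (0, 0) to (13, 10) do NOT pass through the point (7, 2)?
Number of paths = 1035958

Total paths from (0, 0) to (13, 10): C(23, 13) = 1144066. Paths through (7, 2): (paths (0, 0) → (7, 2)) × (paths (7, 2) → (13, 10)) = C(9, 7) · C(14, 6) = 36 · 3003 = 108108. Avoidance count = 1144066 − 108108 = 1035958.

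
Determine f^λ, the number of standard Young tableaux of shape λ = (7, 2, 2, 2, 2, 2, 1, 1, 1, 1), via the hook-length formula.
# SYT of shape (7, 2, 2, 2, 2, 2, 1, 1, 1, 1) = 27776385

Hook-length formula: f^λ = n! / Π hook(c), product over all cells c of the Young diagram. For λ = (7, 2, 2, 2, 2, 2, 1, 1, 1, 1), n = 21 boxes. Hook lengths by row (left-to-right, top-to-bottom): [16, 11, 5, 4, 3, 2, 1]; [10, 5]; [9, 4]; [8, 3]; [7, 2]; [6, 1]; [4]; [3]; [2]; [1]. Product of hooks = 1839366144000. So f^λ = 21! / 1839366144000 = 51090942171709440000 / 1839366144000 = 27776385.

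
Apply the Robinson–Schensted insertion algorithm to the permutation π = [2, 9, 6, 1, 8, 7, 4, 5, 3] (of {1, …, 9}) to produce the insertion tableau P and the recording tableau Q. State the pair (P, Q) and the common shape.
P = [1, 3, 5] / [2, 4, 7] / [6] / [8] / [9];  Q = [1, 2, 5] / [3, 6, 8] / [4] / [7] / [9];  common shape = (3, 3, 1, 1, 1)

Row-insert the values π_1, π_2, … into P one at a time, bumping the leftmost entry strictly greater than the inserted value down to the next row. The recording tableau Q records, in position (i, j), the step at which that cell was added to P.
  Insert 2 (step 1): P = [2];  Q = [1]
  Insert 9 (step 2): P = [2, 9];  Q = [1, 2]
  Insert 6 (step 3): P = [2, 6] / [9];  Q = [1, 2] / [3]
  Insert 1 (step 4): P = [1, 6] / [2] / [9];  Q = [1, 2] / [3] / [4]
  Insert 8 (step 5): P = [1, 6, 8] / [2] / [9];  Q = [1, 2, 5] / [3] / [4]
  Insert 7 (step 6): P = [1, 6, 7] / [2, 8] / [9];  Q = [1, 2, 5] / [3, 6] / [4]
  Insert 4 (step 7): P = [1, 4, 7] / [2, 6] / [8] / [9];  Q = [1, 2, 5] / [3, 6] / [4] / [7]
  Insert 5 (step 8): P = [1, 4, 5] / [2, 6, 7] / [8] / [9];  Q = [1, 2, 5] / [3, 6, 8] / [4] / [7]
  Insert 3 (step 9): P = [1, 3, 5] / [2, 4, 7] / [6] / [8] / [9];  Q = [1, 2, 5] / [3, 6, 8] / [4] / [7] / [9]
Final shape: (3, 3, 1, 1, 1).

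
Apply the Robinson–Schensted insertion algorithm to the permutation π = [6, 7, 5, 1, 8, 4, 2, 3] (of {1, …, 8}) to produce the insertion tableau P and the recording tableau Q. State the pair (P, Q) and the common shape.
P = [1, 2, 3] / [4, 7, 8] / [5] / [6];  Q = [1, 2, 5] / [3, 6, 8] / [4] / [7];  common shape = (3, 3, 1, 1)

Row-insert the values π_1, π_2, … into P one at a time, bumping the leftmost entry strictly greater than the inserted value down to the next row. The recording tableau Q records, in position (i, j), the step at which that cell was added to P.
  Insert 6 (step 1): P = [6];  Q = [1]
  Insert 7 (step 2): P = [6, 7];  Q = [1, 2]
  Insert 5 (step 3): P = [5, 7] / [6];  Q = [1, 2] / [3]
  Insert 1 (step 4): P = [1, 7] / [5] / [6];  Q = [1, 2] / [3] / [4]
  Insert 8 (step 5): P = [1, 7, 8] / [5] / [6];  Q = [1, 2, 5] / [3] / [4]
  Insert 4 (step 6): P = [1, 4, 8] / [5, 7] / [6];  Q = [1, 2, 5] / [3, 6] / [4]
  Insert 2 (step 7): P = [1, 2, 8] / [4, 7] / [5] / [6];  Q = [1, 2, 5] / [3, 6] / [4] / [7]
  Insert 3 (step 8): P = [1, 2, 3] / [4, 7, 8] / [5] / [6];  Q = [1, 2, 5] / [3, 6, 8] / [4] / [7]
Final shape: (3, 3, 1, 1).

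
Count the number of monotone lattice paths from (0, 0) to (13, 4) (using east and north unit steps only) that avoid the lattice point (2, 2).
Number of paths = 1912

Total paths from (0, 0) to (13, 4): C(17, 13) = 2380. Paths through (2, 2): (paths (0, 0) → (2, 2)) × (paths (2, 2) → (13, 4)) = C(4, 2) · C(13, 11) = 6 · 78 = 468. Avoidance count = 2380 − 468 = 1912.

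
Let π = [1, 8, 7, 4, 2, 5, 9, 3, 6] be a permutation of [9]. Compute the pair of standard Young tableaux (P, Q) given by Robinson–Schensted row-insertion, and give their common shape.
P = [1, 2, 3, 6] / [4, 5, 9] / [7] / [8];  Q = [1, 2, 6, 7] / [3, 8, 9] / [4] / [5];  common shape = (4, 3, 1, 1)

Row-insert the values π_1, π_2, … into P one at a time, bumping the leftmost entry strictly greater than the inserted value down to the next row. The recording tableau Q records, in position (i, j), the step at which that cell was added to P.
  Insert 1 (step 1): P = [1];  Q = [1]
  Insert 8 (step 2): P = [1, 8];  Q = [1, 2]
  Insert 7 (step 3): P = [1, 7] / [8];  Q = [1, 2] / [3]
  Insert 4 (step 4): P = [1, 4] / [7] / [8];  Q = [1, 2] / [3] / [4]
  Insert 2 (step 5): P = [1, 2] / [4] / [7] / [8];  Q = [1, 2] / [3] / [4] / [5]
  Insert 5 (step 6): P = [1, 2, 5] / [4] / [7] / [8];  Q = [1, 2, 6] / [3] / [4] / [5]
  Insert 9 (step 7): P = [1, 2, 5, 9] / [4] / [7] / [8];  Q = [1, 2, 6, 7] / [3] / [4] / [5]
  Insert 3 (step 8): P = [1, 2, 3, 9] / [4, 5] / [7] / [8];  Q = [1, 2, 6, 7] / [3, 8] / [4] / [5]
  Insert 6 (step 9): P = [1, 2, 3, 6] / [4, 5, 9] / [7] / [8];  Q = [1, 2, 6, 7] / [3, 8, 9] / [4] / [5]
Final shape: (4, 3, 1, 1).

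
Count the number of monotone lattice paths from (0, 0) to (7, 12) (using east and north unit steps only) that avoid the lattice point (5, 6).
Number of paths = 37452

Total paths from (0, 0) to (7, 12): C(19, 7) = 50388. Paths through (5, 6): (paths (0, 0) → (5, 6)) × (paths (5, 6) → (7, 12)) = C(11, 5) · C(8, 2) = 462 · 28 = 12936. Avoidance count = 50388 − 12936 = 37452.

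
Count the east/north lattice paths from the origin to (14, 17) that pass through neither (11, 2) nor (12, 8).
Number of paths = 258220557

Inclusion–exclusion. Total paths: C(31, 14) = 265182525. Through P₁: C(13, 11)·C(18, 3) = 63648. Through P₂: C(20, 12)·C(11, 2) = 6928350. Since P₁ is strictly southwest of P₂, a monotone path through both must visit P₁ then P₂; paths through both = C(13, 11)·C(7, 1)·C(11, 2) = 30030. Avoid both = 265182525 − 63648 − 6928350 + 30030 = 258220557.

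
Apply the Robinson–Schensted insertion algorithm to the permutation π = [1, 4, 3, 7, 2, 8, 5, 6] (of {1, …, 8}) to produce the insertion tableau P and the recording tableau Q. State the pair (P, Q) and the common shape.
P = [1, 2, 5, 6] / [3, 7, 8] / [4];  Q = [1, 2, 4, 6] / [3, 7, 8] / [5];  common shape = (4, 3, 1)

Row-insert the values π_1, π_2, … into P one at a time, bumping the leftmost entry strictly greater than the inserted value down to the next row. The recording tableau Q records, in position (i, j), the step at which that cell was added to P.
  Insert 1 (step 1): P = [1];  Q = [1]
  Insert 4 (step 2): P = [1, 4];  Q = [1, 2]
  Insert 3 (step 3): P = [1, 3] / [4];  Q = [1, 2] / [3]
  Insert 7 (step 4): P = [1, 3, 7] / [4];  Q = [1, 2, 4] / [3]
  Insert 2 (step 5): P = [1, 2, 7] / [3] / [4];  Q = [1, 2, 4] / [3] / [5]
  Insert 8 (step 6): P = [1, 2, 7, 8] / [3] / [4];  Q = [1, 2, 4, 6] / [3] / [5]
  Insert 5 (step 7): P = [1, 2, 5, 8] / [3, 7] / [4];  Q = [1, 2, 4, 6] / [3, 7] / [5]
  Insert 6 (step 8): P = [1, 2, 5, 6] / [3, 7, 8] / [4];  Q = [1, 2, 4, 6] / [3, 7, 8] / [5]
Final shape: (4, 3, 1).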